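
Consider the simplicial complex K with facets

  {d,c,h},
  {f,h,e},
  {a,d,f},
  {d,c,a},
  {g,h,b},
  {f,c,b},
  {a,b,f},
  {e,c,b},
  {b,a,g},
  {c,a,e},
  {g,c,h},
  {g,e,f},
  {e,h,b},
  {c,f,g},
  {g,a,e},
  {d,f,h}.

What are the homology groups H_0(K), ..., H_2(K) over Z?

K has 8 vertices, 24 edges, 16 triangles.
rank ∂_0 = 0, rank ∂_1 = 7 ⇒ b_0 = 8 − 0 − 7 = 1; all invariant factors of ∂_1 are 1 so no torsion. So H_0 ≅ Z.
rank ∂_1 = 7, rank ∂_2 = 15 ⇒ b_1 = 24 − 7 − 15 = 2; all invariant factors of ∂_2 are 1 so no torsion. So H_1 ≅ Z^2.
rank ∂_2 = 15, rank ∂_3 = 0 ⇒ b_2 = 16 − 15 − 0 = 1. So H_2 ≅ Z.

H_0 = Z,  H_1 = Z^2,  H_2 = Z.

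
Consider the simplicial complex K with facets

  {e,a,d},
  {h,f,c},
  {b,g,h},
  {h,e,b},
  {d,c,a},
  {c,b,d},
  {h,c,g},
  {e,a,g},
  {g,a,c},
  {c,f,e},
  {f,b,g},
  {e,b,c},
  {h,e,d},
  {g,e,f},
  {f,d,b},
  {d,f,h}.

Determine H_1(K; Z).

H_1 = Z^2.

Order the vertices as a < b < c < d < e < f < g < h. Listing each simplex with vertices in this order, K has dimension 2 with simplices:

  0-simplices (8): a, b, c, d, e, f, g, h
  1-simplices (24): ac, ad, ae, ag, bc, bd, be, bf, bg, bh, cd, ce, cf, cg, ch, de, df, dh, ef, eg, eh, fg, fh, gh
  2-simplices (16): acd, acg, ade, aeg, bcd, bce, bdf, beh, bfg, bgh, cef, cfh, cgh, deh, dfh, efg

so the chain groups are C_0 ≅ Z^8, C_1 ≅ Z^24, C_2 ≅ Z^16.

The boundary map ∂_1: C_1 → C_0 maps an edge to its endpoints' difference, ∂[p,q] = q − p. For instance
  ∂fg = g − f.
As a 8×24 matrix over Z this has rank 7, with invariant factors (1,1,1,1,1,1,1).

The boundary map ∂_2: C_2 → C_1 sends each 2-simplex [p,q,r] to [q,r] − [p,r] + [p,q]. For instance
  ∂cef = ef − cf + ce,
  ∂cfh = fh − ch + cf.
This gives a 24×16 integer matrix of rank 15; reducing to Smith normal form yields diagonal entries (1,1,1,1,1,1,1,1,1,1,1,1,1,1,1).

Reading off H_k = ker ∂_k / im ∂_{k+1}:

  H_1: rank ker ∂_1 − rank ∂_2 = (24 − 7) − 15 = 2, and the invariant factors of ∂_2 are all 1, so H_1 ≅ Z^2.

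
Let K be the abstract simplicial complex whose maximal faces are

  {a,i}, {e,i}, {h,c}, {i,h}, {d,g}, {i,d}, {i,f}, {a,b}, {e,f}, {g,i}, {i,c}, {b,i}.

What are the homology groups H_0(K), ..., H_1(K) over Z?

H_0 = Z,  H_1 = Z^4.

Order the vertices as a < b < c < d < e < f < g < h < i. Listing each simplex with vertices in this order, K has dimension 1 with simplices:

  0-simplices (9): a, b, c, d, e, f, g, h, i
  1-simplices (12): ab, ai, bi, ch, ci, dg, di, ef, ei, fi, gi, hi

giving chain groups C_0 ≅ Z^9, C_1 ≅ Z^12.

∂_1: C_1 → C_0 sends each edge [p,q] (with p < q) to q − p. For instance
  ∂hi = i − h.
As a 9×12 matrix over Z this has rank 8, with invariant factors (1,1,1,1,1,1,1,1).

Computing H_k = (kernel of ∂_k) / (image of ∂_{k+1}):

  H_0: rank C_0 − rank ∂_1 = 9 − 8 = 1, and the invariant factors of ∂_1 are all 1, so H_0 = Z.
  H_1: rank ker ∂_1 − rank ∂_2 = (12 − 8) − 0 = 4, and there is no ∂_2, so H_1 = Z^4.

As a check, the Euler characteristic is 9 − 12 = -3, which agrees with 1 − 4 = -3.
(K is a triangulation of a wedge of 4 circles.)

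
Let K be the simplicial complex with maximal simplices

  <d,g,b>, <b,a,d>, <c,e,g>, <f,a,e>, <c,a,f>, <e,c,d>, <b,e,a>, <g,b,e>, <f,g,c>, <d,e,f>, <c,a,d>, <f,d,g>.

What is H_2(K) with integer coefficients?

H_2 ≅ 0.

We work with the vertex ordering a < b < c < d < e < f < g. The simplices of K, each written with vertices in increasing order, are:

  0-simplices (7): a, b, c, d, e, f, g
  1-simplices (18): ab, ac, ad, ae, af, bd, be, bg, cd, ce, cf, cg, de, df, dg, ef, eg, fg
  2-simplices (12): abd, abe, acd, acf, aef, bdg, beg, cde, ceg, cfg, def, dfg

Hence C_0 ≅ Z^7, C_1 ≅ Z^18, C_2 ≅ Z^12.

Boundary ∂_1: C_1 → C_0 maps an edge to its endpoints' difference, ∂[p,q] = q − p. For instance
  ∂dg = g − d.
The resulting 7×18 matrix has rank 6, and its Smith normal form has invariant factors (1,1,1,1,1,1).

The boundary map ∂_2: C_2 → C_1 maps a triangle to the signed sum of its edges. For instance
  ∂ceg = eg − cg + ce,
  ∂abd = bd − ad + ab.
The 18×12 boundary matrix has rank 12 and Smith normal form diag(1,1,1,1,1,1,1,1,1,1,1,2).

Computing H_k = (kernel of ∂_k) / (image of ∂_{k+1}):

  H_2: rank ker ∂_2 − rank ∂_3 = (12 − 12) − 0 = 0, and there is no ∂_3, so H_2 = 0.

(K is a triangulation of the real projective plane RP^2.)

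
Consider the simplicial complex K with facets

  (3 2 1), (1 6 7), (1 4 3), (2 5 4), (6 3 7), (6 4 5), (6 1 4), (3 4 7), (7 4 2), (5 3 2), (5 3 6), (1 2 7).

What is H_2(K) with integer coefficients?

H_2 ≅ 0.

Order the vertices as 1 < 2 < 3 < 4 < 5 < 6 < 7. Listing each simplex with vertices in this order, K has dimension 2 with simplices:

  0-simplices (7): [1], [2], [3], [4], [5], [6], [7]
  1-simplices (18): [1,2], [1,3], [1,4], [1,6], [1,7], [2,3], [2,4], [2,5], [2,7], [3,4], [3,5], [3,6], [3,7], [4,5], [4,6], [4,7], [5,6], [6,7]
  2-simplices (12): [1,2,3], [1,2,7], [1,3,4], [1,4,6], [1,6,7], [2,3,5], [2,4,5], [2,4,7], [3,4,7], [3,5,6], [3,6,7], [4,5,6]

so the chain groups are C_0 ≅ Z^7, C_1 ≅ Z^18, C_2 ≅ Z^12.

The boundary map ∂_1: C_1 → C_0 maps an edge to its endpoints' difference, ∂[p,q] = q − p.
The resulting 7×18 matrix has rank 6, and its Smith normal form has invariant factors (1,1,1,1,1,1).

Boundary ∂_2: C_2 → C_1 sends each 2-simplex [p,q,r] to [q,r] − [p,r] + [p,q]. For instance
  ∂[2,4,7] = [4,7] − [2,7] + [2,4],
  ∂[1,4,6] = [4,6] − [1,6] + [1,4].
The resulting 18×12 matrix has rank 12, and its Smith normal form has invariant factors (1,1,1,1,1,1,1,1,1,1,1,2).

Now H_k = ker ∂_k / im ∂_{k+1}, so:

  H_2: rank ker ∂_2 − rank ∂_3 = (12 − 12) − 0 = 0, and there is no ∂_3, so H_2 = 0.

(K is a triangulation of the real projective plane RP^2.)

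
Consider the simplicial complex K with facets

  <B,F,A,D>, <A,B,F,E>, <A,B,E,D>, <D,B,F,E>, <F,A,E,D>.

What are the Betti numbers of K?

b_0 = 1, b_1 = 0, b_2 = 0, b_3 = 1.

We work with the vertex ordering A < B < D < E < F. The simplices of K, each written with vertices in increasing order, are:

  0-simplices (5): A, B, D, E, F
  1-simplices (10): AB, AD, AE, AF, BD, BE, BF, DE, DF, EF
  2-simplices (10): ABD, ABE, ABF, ADE, ADF, AEF, BDE, BDF, BEF, DEF
  3-simplices (5): ABDE, ABDF, ABEF, ADEF, BDEF

so the chain groups are C_0 ≅ Z^5, C_1 ≅ Z^10, C_2 ≅ Z^10, C_3 ≅ Z^5.

Boundary ∂_1: C_1 → C_0 maps an edge to its endpoints' difference, ∂[p,q] = q − p. For instance
  ∂BF = F − B.
The resulting 5×10 matrix has rank 4, and its Smith normal form has invariant factors (1,1,1,1).

The boundary map ∂_2: C_2 → C_1 maps a triangle to the signed sum of its edges. For instance
  ∂ABF = BF − AF + AB,
  ∂ABD = BD − AD + AB.
The 10×10 boundary matrix has rank 6 and Smith normal form diag(1,1,1,1,1,1).

∂_3: C_3 → C_2 sends each 3-simplex σ to the alternating sum Σ_i (−1)^i (σ with its i-th vertex removed). For instance
  ∂BDEF = DEF − BEF + BDF − BDE,
  ∂ADEF = DEF − AEF + ADF − ADE.
The resulting 10×5 matrix has rank 4, and its Smith normal form has invariant factors (1,1,1,1).

Now H_k = ker ∂_k / im ∂_{k+1}, so:

  H_0: rank C_0 − rank ∂_1 = 5 − 4 = 1, and the invariant factors of ∂_1 are all 1, so H_0 ≅ Z.
  H_1: rank ker ∂_1 − rank ∂_2 = (10 − 4) − 6 = 0, and the invariant factors of ∂_2 are all 1, so H_1 ≅ 0.
  H_2: rank ker ∂_2 − rank ∂_3 = (10 − 6) − 4 = 0, and the invariant factors of ∂_3 are all 1, so H_2 ≅ 0.
  H_3: rank ker ∂_3 − rank ∂_4 = (5 − 4) − 0 = 1, and there is no ∂_4, so H_3 ≅ Z.

Hence the Betti numbers are b_0 = 1, b_1 = 0, b_2 = 0, b_3 = 1.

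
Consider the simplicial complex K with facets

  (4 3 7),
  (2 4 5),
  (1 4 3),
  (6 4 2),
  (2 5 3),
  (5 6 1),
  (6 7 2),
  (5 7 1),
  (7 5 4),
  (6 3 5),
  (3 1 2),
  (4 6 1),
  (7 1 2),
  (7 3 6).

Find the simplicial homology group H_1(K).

Fix the vertex order 1 < 2 < 3 < 4 < 5 < 6 < 7 and write every simplex with vertices in increasing order. Then dim K = 2 and the simplices of K are:

  0-simplices (7): [1], [2], [3], [4], [5], [6], [7]
  1-simplices (21): [1,2], [1,3], [1,4], [1,5], [1,6], [1,7], [2,3], [2,4], [2,5], [2,6], [2,7], [3,4], [3,5], [3,6], [3,7], [4,5], [4,6], [4,7], [5,6], [5,7], [6,7]
  2-simplices (14): [1,2,3], [1,2,7], [1,3,4], [1,4,6], [1,5,6], [1,5,7], [2,3,5], [2,4,5], [2,4,6], [2,6,7], [3,4,7], [3,5,6], [3,6,7], [4,5,7]

giving chain groups C_0 ≅ Z^7, C_1 ≅ Z^21, C_2 ≅ Z^14.

∂_1: C_1 → C_0 maps an edge to its endpoints' difference, ∂[p,q] = q − p.
This gives a 7×21 integer matrix of rank 6; reducing to Smith normal form yields diagonal entries (1,1,1,1,1,1).

The boundary map ∂_2: C_2 → C_1 sends each 2-simplex [p,q,r] to [q,r] − [p,r] + [p,q]. For instance
  ∂[1,3,4] = [3,4] − [1,4] + [1,3],
  ∂[2,3,5] = [3,5] − [2,5] + [2,3].
This gives a 21×14 integer matrix of rank 13; reducing to Smith normal form yields diagonal entries (1,1,1,1,1,1,1,1,1,1,1,1,1).

Computing H_k = (kernel of ∂_k) / (image of ∂_{k+1}):

  H_1: rank ker ∂_1 − rank ∂_2 = (21 − 6) − 13 = 2, and the invariant factors of ∂_2 are all 1, so H_1 = Z^2.

(K is a triangulation of the torus T^2.)

H_1 ≅ Z^2.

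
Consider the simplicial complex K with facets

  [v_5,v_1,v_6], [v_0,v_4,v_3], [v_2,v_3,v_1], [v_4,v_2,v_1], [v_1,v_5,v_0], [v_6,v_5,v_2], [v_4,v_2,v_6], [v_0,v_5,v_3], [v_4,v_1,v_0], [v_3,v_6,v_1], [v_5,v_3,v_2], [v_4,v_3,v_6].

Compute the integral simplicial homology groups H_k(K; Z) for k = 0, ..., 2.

H_0 = Z,  H_1 = Z/2,  H_2 = 0.

Fix the vertex order v_0 < v_1 < v_2 < v_3 < v_4 < v_5 < v_6 and write every simplex with vertices in increasing order. Then dim K = 2 and the simplices of K are:

  0-simplices (7): [v_0], [v_1], [v_2], [v_3], [v_4], [v_5], [v_6]
  1-simplices (18): (18 of them)
  2-simplices (12): (12 of them)

giving chain groups C_0 ≅ Z^7, C_1 ≅ Z^18, C_2 ≅ Z^12.

The boundary map ∂_1: C_1 → C_0 sends each edge [p,q] (with p < q) to q − p.
The resulting 7×18 matrix has rank 6, and its Smith normal form has invariant factors (1,1,1,1,1,1).

∂_2: C_2 → C_1 sends each 2-simplex [p,q,r] to [q,r] − [p,r] + [p,q]. For instance
  ∂[v_3,v_4,v_6] = [v_4,v_6] − [v_3,v_6] + [v_3,v_4],
  ∂[v_1,v_5,v_6] = [v_5,v_6] − [v_1,v_6] + [v_1,v_5].
This gives a 18×12 integer matrix of rank 12; reducing to Smith normal form yields diagonal entries (1,1,1,1,1,1,1,1,1,1,1,2).

Reading off H_k = ker ∂_k / im ∂_{k+1}:

  H_0: rank C_0 − rank ∂_1 = 7 − 6 = 1, and the invariant factors of ∂_1 are all 1, so H_0 = Z.
  H_1: rank ker ∂_1 − rank ∂_2 = (18 − 6) − 12 = 0, and ∂_2 has invariant factor 2 > 1, so H_1 = Z/2.
  H_2: rank ker ∂_2 − rank ∂_3 = (12 − 12) − 0 = 0, and there is no ∂_3, so H_2 = 0.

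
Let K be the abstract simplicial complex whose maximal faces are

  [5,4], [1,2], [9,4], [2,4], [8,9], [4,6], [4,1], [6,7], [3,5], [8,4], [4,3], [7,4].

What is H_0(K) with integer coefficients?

Take the total order 1 < 2 < 3 < 4 < 5 < 6 < 7 < 8 < 9 on the vertex set. Then K (dimension 1) consists of the simplices:

  0-simplices (9): [1], [2], [3], [4], [5], [6], [7], [8], [9]
  1-simplices (12): [1,2], [1,4], [2,4], [3,4], [3,5], [4,5], [4,6], [4,7], [4,8], [4,9], [6,7], [8,9]

giving chain groups C_0 ≅ Z^9, C_1 ≅ Z^12.

∂_1: C_1 → C_0 sends each edge [p,q] (with p < q) to q − p.
The 9×12 boundary matrix has rank 8 and Smith normal form diag(1,1,1,1,1,1,1,1).

Reading off H_k = ker ∂_k / im ∂_{k+1}:

  H_0: rank C_0 − rank ∂_1 = 9 − 8 = 1, and the invariant factors of ∂_1 are all 1, so H_0 ≅ Z.

H_0 = Z.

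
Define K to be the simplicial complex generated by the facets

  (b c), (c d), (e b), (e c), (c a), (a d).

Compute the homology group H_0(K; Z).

Order the vertices as a < b < c < d < e. Listing each simplex with vertices in this order, K has dimension 1 with simplices:

  0-simplices (5): a, b, c, d, e
  1-simplices (6): ac, ad, bc, be, cd, ce

Hence C_0 ≅ Z^5, C_1 ≅ Z^6.

The boundary map ∂_1: C_1 → C_0 maps an edge to its endpoints' difference, ∂[p,q] = q − p. For instance
  ∂bc = c − b.
The 5×6 boundary matrix has rank 4 and Smith normal form diag(1,1,1,1).

Computing H_k = (kernel of ∂_k) / (image of ∂_{k+1}):

  H_0: rank C_0 − rank ∂_1 = 5 − 4 = 1, and the invariant factors of ∂_1 are all 1, so H_0 = Z.

H_0 = Z.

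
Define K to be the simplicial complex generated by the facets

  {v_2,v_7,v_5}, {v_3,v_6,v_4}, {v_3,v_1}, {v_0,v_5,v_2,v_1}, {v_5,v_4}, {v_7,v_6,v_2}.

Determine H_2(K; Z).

Take the total order v_0 < v_1 < v_2 < v_3 < v_4 < v_5 < v_6 < v_7 on the vertex set. Then K (dimension 3) consists of the simplices:

  0-simplices (8): [v_0], [v_1], [v_2], [v_3], [v_4], [v_5], [v_6], [v_7]
  1-simplices (15): (15 of them)
  2-simplices (7): [v_0,v_1,v_2], [v_0,v_1,v_5], [v_0,v_2,v_5], [v_1,v_2,v_5], [v_2,v_5,v_7], [v_2,v_6,v_7], [v_3,v_4,v_6]
  3-simplices (1): [v_0,v_1,v_2,v_5]

so the chain groups are C_0 ≅ Z^8, C_1 ≅ Z^15, C_2 ≅ Z^7, C_3 ≅ Z^1.

Boundary ∂_1: C_1 → C_0 is given by ∂[p,q] = [q] − [p]. For instance
  ∂[v_1,v_5] = [v_5] − [v_1].
The resulting 8×15 matrix has rank 7, and its Smith normal form has invariant factors (1,1,1,1,1,1,1).

Boundary ∂_2: C_2 → C_1 acts by ∂[p,q,r] = [q,r] − [p,r] + [p,q]. For instance
  ∂[v_3,v_4,v_6] = [v_4,v_6] − [v_3,v_6] + [v_3,v_4],
  ∂[v_0,v_2,v_5] = [v_2,v_5] − [v_0,v_5] + [v_0,v_2].
The 15×7 boundary matrix has rank 6 and Smith normal form diag(1,1,1,1,1,1).

Boundary ∂_3: C_3 → C_2 sends each 3-simplex σ to the alternating sum Σ_i (−1)^i (σ with its i-th vertex removed). For instance
  ∂[v_0,v_1,v_2,v_5] = [v_1,v_2,v_5] − [v_0,v_2,v_5] + [v_0,v_1,v_5] − [v_0,v_1,v_2].
As a 7×1 matrix over Z this has rank 1, with invariant factors (1).

Computing H_k = (kernel of ∂_k) / (image of ∂_{k+1}):

  H_2: rank ker ∂_2 − rank ∂_3 = (7 − 6) − 1 = 0, and the invariant factors of ∂_3 are all 1, so H_2 = 0.

H_2 = 0.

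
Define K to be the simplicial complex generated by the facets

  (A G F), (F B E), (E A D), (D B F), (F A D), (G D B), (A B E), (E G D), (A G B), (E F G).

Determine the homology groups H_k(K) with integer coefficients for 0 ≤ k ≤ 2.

Take the total order A < B < D < E < F < G on the vertex set. Then K (dimension 2) consists of the simplices:

  0-simplices (6): A, B, D, E, F, G
  1-simplices (15): AB, AD, AE, AF, AG, BD, BE, BF, BG, DE, DF, DG, EF, EG, FG
  2-simplices (10): ABE, ABG, ADE, ADF, AFG, BDF, BDG, BEF, DEG, EFG

Hence C_0 ≅ Z^6, C_1 ≅ Z^15, C_2 ≅ Z^10.

Boundary ∂_1: C_1 → C_0 is given by ∂[p,q] = [q] − [p]. For instance
  ∂AE = E − A.
The 6×15 boundary matrix has rank 5 and Smith normal form diag(1,1,1,1,1).

∂_2: C_2 → C_1 acts by ∂[p,q,r] = [q,r] − [p,r] + [p,q]. For instance
  ∂BDF = DF − BF + BD,
  ∂AFG = FG − AG + AF.
The 15×10 boundary matrix has rank 10 and Smith normal form diag(1,1,1,1,1,1,1,1,1,2).

Now H_k = ker ∂_k / im ∂_{k+1}, so:

  H_0: rank C_0 − rank ∂_1 = 6 − 5 = 1, and the invariant factors of ∂_1 are all 1, so H_0 = Z.
  H_1: rank ker ∂_1 − rank ∂_2 = (15 − 5) − 10 = 0, and ∂_2 has invariant factor 2 > 1, so H_1 = Z/2.
  H_2: rank ker ∂_2 − rank ∂_3 = (10 − 10) − 0 = 0, and there is no ∂_3, so H_2 = 0.

H_0 = Z,  H_1 = Z/2,  H_2 = 0.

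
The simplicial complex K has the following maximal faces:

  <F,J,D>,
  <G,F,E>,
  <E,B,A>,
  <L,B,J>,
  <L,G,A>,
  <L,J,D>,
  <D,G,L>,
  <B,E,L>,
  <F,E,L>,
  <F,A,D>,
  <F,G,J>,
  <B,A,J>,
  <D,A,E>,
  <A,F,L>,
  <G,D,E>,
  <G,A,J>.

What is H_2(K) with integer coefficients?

Fix the vertex order A < B < D < E < F < G < J < L and write every simplex with vertices in increasing order. Then dim K = 2 and the simplices of K are:

  0-simplices (8): A, B, D, E, F, G, J, L
  1-simplices (24): AB, AD, AE, AF, AG, AJ, AL, BE, BJ, BL, DE, DF, DG, DJ, DL, EF, EG, EL, FG, FJ, FL, GJ, GL, JL
  2-simplices (16): ABE, ABJ, ADE, ADF, AFL, AGJ, AGL, BEL, BJL, DEG, DFJ, DGL, DJL, EFG, EFL, FGJ

Hence C_0 ≅ Z^8, C_1 ≅ Z^24, C_2 ≅ Z^16.

Boundary ∂_1: C_1 → C_0 maps an edge to its endpoints' difference, ∂[p,q] = q − p.
The resulting 8×24 matrix has rank 7, and its Smith normal form has invariant factors (1,1,1,1,1,1,1).

∂_2: C_2 → C_1 sends each 2-simplex [p,q,r] to [q,r] − [p,r] + [p,q]. For instance
  ∂AGJ = GJ − AJ + AG,
  ∂ABE = BE − AE + AB.
As a 24×16 matrix over Z this has rank 15, with invariant factors (1,1,1,1,1,1,1,1,1,1,1,1,1,1,1).

From H_k ≅ ker(∂_k) / im(∂_{k+1}) we obtain:

  H_2: rank ker ∂_2 − rank ∂_3 = (16 − 15) − 0 = 1, and there is no ∂_3, so H_2 = Z.

H_2 = Z.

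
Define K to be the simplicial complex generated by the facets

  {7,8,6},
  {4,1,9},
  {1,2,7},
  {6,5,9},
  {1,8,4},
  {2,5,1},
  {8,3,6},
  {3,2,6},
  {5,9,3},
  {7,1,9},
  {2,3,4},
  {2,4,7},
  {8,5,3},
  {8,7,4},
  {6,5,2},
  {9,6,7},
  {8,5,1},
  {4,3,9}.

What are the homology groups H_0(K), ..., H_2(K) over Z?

We work with the vertex ordering 1 < 2 < 3 < 4 < 5 < 6 < 7 < 8 < 9. The simplices of K, each written with vertices in increasing order, are:

  0-simplices (9): [1], [2], [3], [4], [5], [6], [7], [8], [9]
  1-simplices (27): (27 of them)
  2-simplices (18): [1,2,5], [1,2,7], [1,4,8], [1,4,9], [1,5,8], [1,7,9], [2,3,4], [2,3,6], [2,4,7], [2,5,6], [3,4,9], [3,5,8], [3,5,9], [3,6,8], [4,7,8], [5,6,9], [6,7,8], [6,7,9]

giving chain groups C_0 ≅ Z^9, C_1 ≅ Z^27, C_2 ≅ Z^18.

Boundary ∂_1: C_1 → C_0 is given by ∂[p,q] = [q] − [p]. For instance
  ∂[7,8] = [8] − [7].
The resulting 9×27 matrix has rank 8, and its Smith normal form has invariant factors (1,1,1,1,1,1,1,1).

Boundary ∂_2: C_2 → C_1 maps a triangle to the signed sum of its edges. For instance
  ∂[2,5,6] = [5,6] − [2,6] + [2,5],
  ∂[3,4,9] = [4,9] − [3,9] + [3,4].
As a 27×18 matrix over Z this has rank 18, with invariant factors (1,1,1,1,1,1,1,1,1,1,1,1,1,1,1,1,1,2).

Computing H_k = (kernel of ∂_k) / (image of ∂_{k+1}):

  H_0: rank C_0 − rank ∂_1 = 9 − 8 = 1, and the invariant factors of ∂_1 are all 1, so H_0 = Z.
  H_1: rank ker ∂_1 − rank ∂_2 = (27 − 8) − 18 = 1, and ∂_2 has invariant factor 2 > 1, so H_1 = Z ⊕ Z/2.
  H_2: rank ker ∂_2 − rank ∂_3 = (18 − 18) − 0 = 0, and there is no ∂_3, so H_2 = 0.

As a check, the Euler characteristic is 9 − 27 + 18 = 0, which agrees with 1 − 1 + 0 = 0.
(K is a triangulation of the Klein bottle.)

H_0 ≅ Z,  H_1 ≅ Z ⊕ Z/2,  H_2 = 0.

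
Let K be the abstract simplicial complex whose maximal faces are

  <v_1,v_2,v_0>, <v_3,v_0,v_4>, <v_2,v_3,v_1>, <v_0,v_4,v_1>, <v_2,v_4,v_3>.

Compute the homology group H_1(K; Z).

H_1 = Z.

Order the vertices as v_0 < v_1 < v_2 < v_3 < v_4. Listing each simplex with vertices in this order, K has dimension 2 with simplices:

  0-simplices (5): [v_0], [v_1], [v_2], [v_3], [v_4]
  1-simplices (10): [v_0,v_1], [v_0,v_2], [v_0,v_3], [v_0,v_4], [v_1,v_2], [v_1,v_3], [v_1,v_4], [v_2,v_3], [v_2,v_4], [v_3,v_4]
  2-simplices (5): [v_0,v_1,v_2], [v_0,v_1,v_4], [v_0,v_3,v_4], [v_1,v_2,v_3], [v_2,v_3,v_4]

so the chain groups are C_0 ≅ Z^5, C_1 ≅ Z^10, C_2 ≅ Z^5.

The boundary map ∂_1: C_1 → C_0 sends each edge [p,q] (with p < q) to q − p.
The 5×10 boundary matrix has rank 4 and Smith normal form diag(1,1,1,1).

The boundary map ∂_2: C_2 → C_1 acts by ∂[p,q,r] = [q,r] − [p,r] + [p,q]. For instance
  ∂[v_0,v_3,v_4] = [v_3,v_4] − [v_0,v_4] + [v_0,v_3],
  ∂[v_2,v_3,v_4] = [v_3,v_4] − [v_2,v_4] + [v_2,v_3].
The resulting 10×5 matrix has rank 5, and its Smith normal form has invariant factors (1,1,1,1,1).

Now H_k = ker ∂_k / im ∂_{k+1}, so:

  H_1: rank ker ∂_1 − rank ∂_2 = (10 − 4) − 5 = 1, and the invariant factors of ∂_2 are all 1, so H_1 ≅ Z.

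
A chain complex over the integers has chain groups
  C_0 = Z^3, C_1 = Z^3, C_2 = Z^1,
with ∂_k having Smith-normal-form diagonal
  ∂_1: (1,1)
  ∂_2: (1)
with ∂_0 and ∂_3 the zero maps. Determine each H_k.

H_0 = Z,  H_1 = 0,  H_2 = 0.

H_0: b_0 = 3 − 0 − 2 = 1; torsion from ∂_1 factors > 1: none. So H_0 = Z.
H_1: b_1 = 3 − 2 − 1 = 0; torsion from ∂_2 factors > 1: none. So H_1 = 0.
H_2: b_2 = 1 − 1 − 0 = 0; torsion from ∂_3 factors > 1: none. So H_2 = 0.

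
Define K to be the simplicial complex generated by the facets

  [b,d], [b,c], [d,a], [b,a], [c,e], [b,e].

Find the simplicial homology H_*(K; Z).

H_0 = Z,  H_1 = Z^2.

Take the total order a < b < c < d < e on the vertex set. Then K (dimension 1) consists of the simplices:

  0-simplices (5): a, b, c, d, e
  1-simplices (6): ab, ad, bc, bd, be, ce

Hence C_0 ≅ Z^5, C_1 ≅ Z^6.

Boundary ∂_1: C_1 → C_0 sends each edge [p,q] (with p < q) to q − p. For instance
  ∂ab = b − a.
This gives a 5×6 integer matrix of rank 4; reducing to Smith normal form yields diagonal entries (1,1,1,1).

Computing H_k = (kernel of ∂_k) / (image of ∂_{k+1}):

  H_0: rank C_0 − rank ∂_1 = 5 − 4 = 1, and the invariant factors of ∂_1 are all 1, so H_0 = Z.
  H_1: rank ker ∂_1 − rank ∂_2 = (6 − 4) − 0 = 2, and there is no ∂_2, so H_1 = Z^2.

(K is a triangulation of a wedge of 2 circles.)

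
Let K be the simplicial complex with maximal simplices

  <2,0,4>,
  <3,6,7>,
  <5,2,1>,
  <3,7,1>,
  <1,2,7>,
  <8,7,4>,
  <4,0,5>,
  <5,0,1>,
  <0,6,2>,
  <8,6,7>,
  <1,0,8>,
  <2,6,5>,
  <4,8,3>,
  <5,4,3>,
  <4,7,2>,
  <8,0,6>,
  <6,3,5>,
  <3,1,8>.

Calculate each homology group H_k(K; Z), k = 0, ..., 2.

We work with the vertex ordering 0 < 1 < 2 < 3 < 4 < 5 < 6 < 7 < 8. The simplices of K, each written with vertices in increasing order, are:

  0-simplices (9): [0], [1], [2], [3], [4], [5], [6], [7], [8]
  1-simplices (27): (27 of them)
  2-simplices (18): [0,1,5], [0,1,8], [0,2,4], [0,2,6], [0,4,5], [0,6,8], [1,2,5], [1,2,7], [1,3,7], [1,3,8], [2,4,7], [2,5,6], [3,4,5], [3,4,8], [3,5,6], [3,6,7], [4,7,8], [6,7,8]

giving chain groups C_0 ≅ Z^9, C_1 ≅ Z^27, C_2 ≅ Z^18.

∂_1: C_1 → C_0 maps an edge to its endpoints' difference, ∂[p,q] = q − p.
The resulting 9×27 matrix has rank 8, and its Smith normal form has invariant factors (1,1,1,1,1,1,1,1).

The boundary map ∂_2: C_2 → C_1 sends each 2-simplex [p,q,r] to [q,r] − [p,r] + [p,q]. For instance
  ∂[3,5,6] = [5,6] − [3,6] + [3,5],
  ∂[0,1,8] = [1,8] − [0,8] + [0,1].
The 27×18 boundary matrix has rank 18 and Smith normal form diag(1,1,1,1,1,1,1,1,1,1,1,1,1,1,1,1,1,2).

From H_k ≅ ker(∂_k) / im(∂_{k+1}) we obtain:

  H_0: rank C_0 − rank ∂_1 = 9 − 8 = 1, and the invariant factors of ∂_1 are all 1, so H_0 ≅ Z.
  H_1: rank ker ∂_1 − rank ∂_2 = (27 − 8) − 18 = 1, and ∂_2 has invariant factor 2 > 1, so H_1 ≅ Z ⊕ Z/2.
  H_2: rank ker ∂_2 − rank ∂_3 = (18 − 18) − 0 = 0, and there is no ∂_3, so H_2 ≅ 0.

H_0 ≅ Z,  H_1 ≅ Z ⊕ Z/2,  H_2 = 0.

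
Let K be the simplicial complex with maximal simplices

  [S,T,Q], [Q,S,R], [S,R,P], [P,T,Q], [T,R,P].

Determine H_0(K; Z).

We work with the vertex ordering P < Q < R < S < T. The simplices of K, each written with vertices in increasing order, are:

  0-simplices (5): P, Q, R, S, T
  1-simplices (10): PQ, PR, PS, PT, QR, QS, QT, RS, RT, ST
  2-simplices (5): PQT, PRS, PRT, QRS, QST

giving chain groups C_0 ≅ Z^5, C_1 ≅ Z^10, C_2 ≅ Z^5.

∂_1: C_1 → C_0 is given by ∂[p,q] = [q] − [p]. For instance
  ∂PT = T − P.
As a 5×10 matrix over Z this has rank 4, with invariant factors (1,1,1,1).

The boundary map ∂_2: C_2 → C_1 acts by ∂[p,q,r] = [q,r] − [p,r] + [p,q]. For instance
  ∂PRT = RT − PT + PR,
  ∂PRS = RS − PS + PR.
This gives a 10×5 integer matrix of rank 5; reducing to Smith normal form yields diagonal entries (1,1,1,1,1).

Now H_k = ker ∂_k / im ∂_{k+1}, so:

  H_0: rank C_0 − rank ∂_1 = 5 − 4 = 1, and the invariant factors of ∂_1 are all 1, so H_0 ≅ Z.

(K is a triangulation of the Möbius band.)

H_0 = Z.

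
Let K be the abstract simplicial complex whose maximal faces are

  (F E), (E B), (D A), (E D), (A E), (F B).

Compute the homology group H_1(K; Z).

H_1 = Z^2.

We work with the vertex ordering A < B < D < E < F. The simplices of K, each written with vertices in increasing order, are:

  0-simplices (5): A, B, D, E, F
  1-simplices (6): AD, AE, BE, BF, DE, EF

so the chain groups are C_0 ≅ Z^5, C_1 ≅ Z^6.

Boundary ∂_1: C_1 → C_0 sends each edge [p,q] (with p < q) to q − p. For instance
  ∂BF = F − B.
This gives a 5×6 integer matrix of rank 4; reducing to Smith normal form yields diagonal entries (1,1,1,1).

From H_k ≅ ker(∂_k) / im(∂_{k+1}) we obtain:

  H_1: rank ker ∂_1 − rank ∂_2 = (6 − 4) − 0 = 2, and there is no ∂_2, so H_1 ≅ Z^2.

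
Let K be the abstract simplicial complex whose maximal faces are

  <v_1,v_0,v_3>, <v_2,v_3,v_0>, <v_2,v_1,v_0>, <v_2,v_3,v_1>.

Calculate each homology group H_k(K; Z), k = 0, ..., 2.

Fix the vertex order v_0 < v_1 < v_2 < v_3 and write every simplex with vertices in increasing order. Then dim K = 2 and the simplices of K are:

  0-simplices (4): [v_0], [v_1], [v_2], [v_3]
  1-simplices (6): [v_0,v_1], [v_0,v_2], [v_0,v_3], [v_1,v_2], [v_1,v_3], [v_2,v_3]
  2-simplices (4): [v_0,v_1,v_2], [v_0,v_1,v_3], [v_0,v_2,v_3], [v_1,v_2,v_3]

giving chain groups C_0 ≅ Z^4, C_1 ≅ Z^6, C_2 ≅ Z^4.

Boundary ∂_1: C_1 → C_0 is given by ∂[p,q] = [q] − [p].
As a 4×6 matrix over Z this has rank 3, with invariant factors (1,1,1).

∂_2: C_2 → C_1 sends each 2-simplex [p,q,r] to [q,r] − [p,r] + [p,q]. For instance
  ∂[v_1,v_2,v_3] = [v_2,v_3] − [v_1,v_3] + [v_1,v_2],
  ∂[v_0,v_1,v_2] = [v_1,v_2] − [v_0,v_2] + [v_0,v_1].
As a 6×4 matrix over Z this has rank 3, with invariant factors (1,1,1).

From H_k ≅ ker(∂_k) / im(∂_{k+1}) we obtain:

  H_0: rank C_0 − rank ∂_1 = 4 − 3 = 1, and the invariant factors of ∂_1 are all 1, so H_0 ≅ Z.
  H_1: rank ker ∂_1 − rank ∂_2 = (6 − 3) − 3 = 0, and the invariant factors of ∂_2 are all 1, so H_1 ≅ 0.
  H_2: rank ker ∂_2 − rank ∂_3 = (4 − 3) − 0 = 1, and there is no ∂_3, so H_2 ≅ Z.

H_0 = Z,  H_1 = 0,  H_2 = Z.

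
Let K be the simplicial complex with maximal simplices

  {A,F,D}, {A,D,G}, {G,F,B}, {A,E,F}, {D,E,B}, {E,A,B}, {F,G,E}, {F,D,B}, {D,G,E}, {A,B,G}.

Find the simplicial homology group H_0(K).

Order the vertices as A < B < D < E < F < G. Listing each simplex with vertices in this order, K has dimension 2 with simplices:

  0-simplices (6): A, B, D, E, F, G
  1-simplices (15): AB, AD, AE, AF, AG, BD, BE, BF, BG, DE, DF, DG, EF, EG, FG
  2-simplices (10): ABE, ABG, ADF, ADG, AEF, BDE, BDF, BFG, DEG, EFG

giving chain groups C_0 ≅ Z^6, C_1 ≅ Z^15, C_2 ≅ Z^10.

The boundary map ∂_1: C_1 → C_0 sends each edge [p,q] (with p < q) to q − p.
The resulting 6×15 matrix has rank 5, and its Smith normal form has invariant factors (1,1,1,1,1).

∂_2: C_2 → C_1 maps a triangle to the signed sum of its edges. For instance
  ∂ABE = BE − AE + AB,
  ∂BDE = DE − BE + BD.
The resulting 15×10 matrix has rank 10, and its Smith normal form has invariant factors (1,1,1,1,1,1,1,1,1,2).

Reading off H_k = ker ∂_k / im ∂_{k+1}:

  H_0: rank C_0 − rank ∂_1 = 6 − 5 = 1, and the invariant factors of ∂_1 are all 1, so H_0 = Z.

H_0 ≅ Z.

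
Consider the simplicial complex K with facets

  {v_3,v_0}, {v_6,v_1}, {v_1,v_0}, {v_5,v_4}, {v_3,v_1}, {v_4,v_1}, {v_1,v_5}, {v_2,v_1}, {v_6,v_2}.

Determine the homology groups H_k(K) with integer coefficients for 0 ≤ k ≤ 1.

H_0 ≅ Z,  H_1 ≅ Z^3.

Take the total order v_0 < v_1 < v_2 < v_3 < v_4 < v_5 < v_6 on the vertex set. Then K (dimension 1) consists of the simplices:

  0-simplices (7): [v_0], [v_1], [v_2], [v_3], [v_4], [v_5], [v_6]
  1-simplices (9): [v_0,v_1], [v_0,v_3], [v_1,v_2], [v_1,v_3], [v_1,v_4], [v_1,v_5], [v_1,v_6], [v_2,v_6], [v_4,v_5]

Hence C_0 ≅ Z^7, C_1 ≅ Z^9.

∂_1: C_1 → C_0 sends each edge [p,q] (with p < q) to q − p.
The 7×9 boundary matrix has rank 6 and Smith normal form diag(1,1,1,1,1,1).

Reading off H_k = ker ∂_k / im ∂_{k+1}:

  H_0: rank C_0 − rank ∂_1 = 7 − 6 = 1, and the invariant factors of ∂_1 are all 1, so H_0 ≅ Z.
  H_1: rank ker ∂_1 − rank ∂_2 = (9 − 6) − 0 = 3, and there is no ∂_2, so H_1 ≅ Z^3.

As a check, the Euler characteristic is 7 − 9 = -2, which agrees with 1 − 3 = -2.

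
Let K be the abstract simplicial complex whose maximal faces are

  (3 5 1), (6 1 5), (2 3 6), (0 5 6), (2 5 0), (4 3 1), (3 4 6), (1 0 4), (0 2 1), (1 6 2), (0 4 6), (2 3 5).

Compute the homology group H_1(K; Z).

H_1 ≅ Z/2.

We work with the vertex ordering 0 < 1 < 2 < 3 < 4 < 5 < 6. The simplices of K, each written with vertices in increasing order, are:

  0-simplices (7): [0], [1], [2], [3], [4], [5], [6]
  1-simplices (18): [0,1], [0,2], [0,4], [0,5], [0,6], [1,2], [1,3], [1,4], [1,5], [1,6], [2,3], [2,5], [2,6], [3,4], [3,5], [3,6], [4,6], [5,6]
  2-simplices (12): [0,1,2], [0,1,4], [0,2,5], [0,4,6], [0,5,6], [1,2,6], [1,3,4], [1,3,5], [1,5,6], [2,3,5], [2,3,6], [3,4,6]

giving chain groups C_0 ≅ Z^7, C_1 ≅ Z^18, C_2 ≅ Z^12.

The boundary map ∂_1: C_1 → C_0 maps an edge to its endpoints' difference, ∂[p,q] = q − p. For instance
  ∂[1,2] = [2] − [1].
The resulting 7×18 matrix has rank 6, and its Smith normal form has invariant factors (1,1,1,1,1,1).

The boundary map ∂_2: C_2 → C_1 acts by ∂[p,q,r] = [q,r] − [p,r] + [p,q]. For instance
  ∂[3,4,6] = [4,6] − [3,6] + [3,4],
  ∂[1,3,4] = [3,4] − [1,4] + [1,3].
The resulting 18×12 matrix has rank 12, and its Smith normal form has invariant factors (1,1,1,1,1,1,1,1,1,1,1,2).

From H_k ≅ ker(∂_k) / im(∂_{k+1}) we obtain:

  H_1: rank ker ∂_1 − rank ∂_2 = (18 − 6) − 12 = 0, and ∂_2 has invariant factor 2 > 1, so H_1 ≅ Z/2.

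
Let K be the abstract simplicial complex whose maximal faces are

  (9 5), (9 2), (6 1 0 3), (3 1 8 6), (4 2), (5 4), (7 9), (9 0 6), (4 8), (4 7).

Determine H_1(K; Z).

H_1 = Z^3.

We work with the vertex ordering 0 < 1 < 2 < 3 < 4 < 5 < 6 < 7 < 8 < 9. The simplices of K, each written with vertices in increasing order, are:

  0-simplices (10): [0], [1], [2], [3], [4], [5], [6], [7], [8], [9]
  1-simplices (18): [0,1], [0,3], [0,6], [0,9], [1,3], [1,6], [1,8], [2,4], [2,9], [3,6], [3,8], [4,5], [4,7], [4,8], [5,9], [6,8], [6,9], [7,9]
  2-simplices (8): [0,1,3], [0,1,6], [0,3,6], [0,6,9], [1,3,6], [1,3,8], [1,6,8], [3,6,8]
  3-simplices (2): [0,1,3,6], [1,3,6,8]

so the chain groups are C_0 ≅ Z^10, C_1 ≅ Z^18, C_2 ≅ Z^8, C_3 ≅ Z^2.

∂_1: C_1 → C_0 maps an edge to its endpoints' difference, ∂[p,q] = q − p. For instance
  ∂[1,6] = [6] − [1].
This gives a 10×18 integer matrix of rank 9; reducing to Smith normal form yields diagonal entries (1,1,1,1,1,1,1,1,1).

Boundary ∂_2: C_2 → C_1 sends each 2-simplex [p,q,r] to [q,r] − [p,r] + [p,q]. For instance
  ∂[0,1,3] = [1,3] − [0,3] + [0,1],
  ∂[0,6,9] = [6,9] − [0,9] + [0,6].
This gives a 18×8 integer matrix of rank 6; reducing to Smith normal form yields diagonal entries (1,1,1,1,1,1).

∂_3: C_3 → C_2 sends each 3-simplex σ to the alternating sum Σ_i (−1)^i (σ with its i-th vertex removed). For instance
  ∂[1,3,6,8] = [3,6,8] − [1,6,8] + [1,3,8] − [1,3,6],
  ∂[0,1,3,6] = [1,3,6] − [0,3,6] + [0,1,6] − [0,1,3].
This gives a 8×2 integer matrix of rank 2; reducing to Smith normal form yields diagonal entries (1,1).

Computing H_k = (kernel of ∂_k) / (image of ∂_{k+1}):

  H_1: rank ker ∂_1 − rank ∂_2 = (18 − 9) − 6 = 3, and the invariant factors of ∂_2 are all 1, so H_1 = Z^3.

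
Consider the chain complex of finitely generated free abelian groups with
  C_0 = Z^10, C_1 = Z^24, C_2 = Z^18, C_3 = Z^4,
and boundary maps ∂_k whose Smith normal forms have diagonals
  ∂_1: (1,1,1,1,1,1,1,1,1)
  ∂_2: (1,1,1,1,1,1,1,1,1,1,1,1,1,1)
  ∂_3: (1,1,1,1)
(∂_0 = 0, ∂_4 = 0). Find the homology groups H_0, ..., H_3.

H_0 ≅ Z,  H_1 ≅ Z,  H_2 = 0,  H_3 = 0.

H_0: b_0 = 10 − 0 − 9 = 1; torsion from ∂_1 factors > 1: none. So H_0 ≅ Z.
H_1: b_1 = 24 − 9 − 14 = 1; torsion from ∂_2 factors > 1: none. So H_1 ≅ Z.
H_2: b_2 = 18 − 14 − 4 = 0; torsion from ∂_3 factors > 1: none. So H_2 ≅ 0.
H_3: b_3 = 4 − 4 − 0 = 0; torsion from ∂_4 factors > 1: none. So H_3 ≅ 0.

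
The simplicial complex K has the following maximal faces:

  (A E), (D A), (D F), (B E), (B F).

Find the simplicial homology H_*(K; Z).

Take the total order A < B < D < E < F on the vertex set. Then K (dimension 1) consists of the simplices:

  0-simplices (5): A, B, D, E, F
  1-simplices (5): AD, AE, BE, BF, DF

giving chain groups C_0 ≅ Z^5, C_1 ≅ Z^5.

Boundary ∂_1: C_1 → C_0 is given by ∂[p,q] = [q] − [p]. For instance
  ∂BE = E − B.
This gives a 5×5 integer matrix of rank 4; reducing to Smith normal form yields diagonal entries (1,1,1,1).

Reading off H_k = ker ∂_k / im ∂_{k+1}:

  H_0: rank C_0 − rank ∂_1 = 5 − 4 = 1, and the invariant factors of ∂_1 are all 1, so H_0 ≅ Z.
  H_1: rank ker ∂_1 − rank ∂_2 = (5 − 4) − 0 = 1, and there is no ∂_2, so H_1 ≅ Z.

(K is a triangulation of the circle S^1.)

H_0 ≅ Z,  H_1 ≅ Z.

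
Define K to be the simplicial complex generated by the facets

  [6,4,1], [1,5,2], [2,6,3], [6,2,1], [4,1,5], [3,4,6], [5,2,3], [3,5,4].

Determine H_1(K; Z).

H_1 = 0.

Take the total order 1 < 2 < 3 < 4 < 5 < 6 on the vertex set. Then K (dimension 2) consists of the simplices:

  0-simplices (6): [1], [2], [3], [4], [5], [6]
  1-simplices (12): [1,2], [1,4], [1,5], [1,6], [2,3], [2,5], [2,6], [3,4], [3,5], [3,6], [4,5], [4,6]
  2-simplices (8): [1,2,5], [1,2,6], [1,4,5], [1,4,6], [2,3,5], [2,3,6], [3,4,5], [3,4,6]

giving chain groups C_0 ≅ Z^6, C_1 ≅ Z^12, C_2 ≅ Z^8.

Boundary ∂_1: C_1 → C_0 maps an edge to its endpoints' difference, ∂[p,q] = q − p. For instance
  ∂[3,6] = [6] − [3].
The resulting 6×12 matrix has rank 5, and its Smith normal form has invariant factors (1,1,1,1,1).

Boundary ∂_2: C_2 → C_1 acts by ∂[p,q,r] = [q,r] − [p,r] + [p,q]. For instance
  ∂[1,2,5] = [2,5] − [1,5] + [1,2],
  ∂[3,4,6] = [4,6] − [3,6] + [3,4].
This gives a 12×8 integer matrix of rank 7; reducing to Smith normal form yields diagonal entries (1,1,1,1,1,1,1).

From H_k ≅ ker(∂_k) / im(∂_{k+1}) we obtain:

  H_1: rank ker ∂_1 − rank ∂_2 = (12 − 5) − 7 = 0, and the invariant factors of ∂_2 are all 1, so H_1 = 0.

(K is a triangulation of the 2-sphere S^2.)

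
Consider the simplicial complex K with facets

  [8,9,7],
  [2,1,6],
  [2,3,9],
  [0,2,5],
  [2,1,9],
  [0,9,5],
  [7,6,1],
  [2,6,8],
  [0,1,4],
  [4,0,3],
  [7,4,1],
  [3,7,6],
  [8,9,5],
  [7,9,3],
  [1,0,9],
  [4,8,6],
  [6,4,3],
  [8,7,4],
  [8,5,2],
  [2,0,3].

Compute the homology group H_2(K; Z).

We work with the vertex ordering 0 < 1 < 2 < 3 < 4 < 5 < 6 < 7 < 8 < 9. The simplices of K, each written with vertices in increasing order, are:

  0-simplices (10): [0], [1], [2], [3], [4], [5], [6], [7], [8], [9]
  1-simplices (30): (30 of them)
  2-simplices (20): (20 of them)

giving chain groups C_0 ≅ Z^10, C_1 ≅ Z^30, C_2 ≅ Z^20.

The boundary map ∂_1: C_1 → C_0 sends each edge [p,q] (with p < q) to q − p. For instance
  ∂[1,2] = [2] − [1].
This gives a 10×30 integer matrix of rank 9; reducing to Smith normal form yields diagonal entries (1,1,1,1,1,1,1,1,1).

Boundary ∂_2: C_2 → C_1 sends each 2-simplex [p,q,r] to [q,r] − [p,r] + [p,q]. For instance
  ∂[3,4,6] = [4,6] − [3,6] + [3,4],
  ∂[7,8,9] = [8,9] − [7,9] + [7,8].
The 30×20 boundary matrix has rank 20 and Smith normal form diag(1,1,1,1,1,1,1,1,1,1,1,1,1,1,1,1,1,1,1,2).

Now H_k = ker ∂_k / im ∂_{k+1}, so:

  H_2: rank ker ∂_2 − rank ∂_3 = (20 − 20) − 0 = 0, and there is no ∂_3, so H_2 ≅ 0.

H_2 ≅ 0.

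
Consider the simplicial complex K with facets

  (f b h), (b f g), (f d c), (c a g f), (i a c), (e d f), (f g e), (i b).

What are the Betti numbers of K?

Order the vertices as a < b < c < d < e < f < g < h < i. Listing each simplex with vertices in this order, K has dimension 3 with simplices:

  0-simplices (9): a, b, c, d, e, f, g, h, i
  1-simplices (18): ac, af, ag, ai, bf, bg, bh, bi, cd, cf, cg, ci, de, df, ef, eg, fg, fh
  2-simplices (10): acf, acg, aci, afg, bfg, bfh, cdf, cfg, def, efg
  3-simplices (1): acfg

Hence C_0 ≅ Z^9, C_1 ≅ Z^18, C_2 ≅ Z^10, C_3 ≅ Z^1.

Boundary ∂_1: C_1 → C_0 maps an edge to its endpoints' difference, ∂[p,q] = q − p. For instance
  ∂bf = f − b.
As a 9×18 matrix over Z this has rank 8, with invariant factors (1,1,1,1,1,1,1,1).

Boundary ∂_2: C_2 → C_1 maps a triangle to the signed sum of its edges. For instance
  ∂cfg = fg − cg + cf,
  ∂acf = cf − af + ac.
This gives a 18×10 integer matrix of rank 9; reducing to Smith normal form yields diagonal entries (1,1,1,1,1,1,1,1,1).

The boundary map ∂_3: C_3 → C_2 sends each 3-simplex σ to the alternating sum Σ_i (−1)^i (σ with its i-th vertex removed). For instance
  ∂acfg = cfg − afg + acg − acf.
The 10×1 boundary matrix has rank 1 and Smith normal form diag(1).

From H_k ≅ ker(∂_k) / im(∂_{k+1}) we obtain:

  H_0: rank C_0 − rank ∂_1 = 9 − 8 = 1, and the invariant factors of ∂_1 are all 1, so H_0 = Z.
  H_1: rank ker ∂_1 − rank ∂_2 = (18 − 8) − 9 = 1, and the invariant factors of ∂_2 are all 1, so H_1 = Z.
  H_2: rank ker ∂_2 − rank ∂_3 = (10 − 9) − 1 = 0, and the invariant factors of ∂_3 are all 1, so H_2 = 0.
  H_3: rank ker ∂_3 − rank ∂_4 = (1 − 1) − 0 = 0, and there is no ∂_4, so H_3 = 0.

Hence the Betti numbers are b_0 = 1, b_1 = 1, b_2 = 0, b_3 = 0.

b_0 = 1, b_1 = 1, b_2 = 0, b_3 = 0.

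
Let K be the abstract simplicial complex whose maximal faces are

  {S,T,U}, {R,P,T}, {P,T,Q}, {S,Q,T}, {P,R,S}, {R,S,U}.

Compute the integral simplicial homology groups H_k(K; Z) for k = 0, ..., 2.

K has 6 vertices, 12 edges, 6 triangles.
rank ∂_0 = 0, rank ∂_1 = 5 ⇒ b_0 = 6 − 0 − 5 = 1; all invariant factors of ∂_1 are 1 so no torsion. So H_0 = Z.
rank ∂_1 = 5, rank ∂_2 = 6 ⇒ b_1 = 12 − 5 − 6 = 1; all invariant factors of ∂_2 are 1 so no torsion. So H_1 = Z.
rank ∂_2 = 6, rank ∂_3 = 0 ⇒ b_2 = 6 − 6 − 0 = 0. So H_2 = 0.

H_0 = Z,  H_1 = Z,  H_2 = 0.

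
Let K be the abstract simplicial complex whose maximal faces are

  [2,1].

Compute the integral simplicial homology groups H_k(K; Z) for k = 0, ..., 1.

H_0 = Z,  H_1 = 0.

Order the vertices as 1 < 2. Listing each simplex with vertices in this order, K has dimension 1 with simplices:

  0-simplices (2): [1], [2]
  1-simplices (1): [1,2]

so the chain groups are C_0 ≅ Z^2, C_1 ≅ Z^1.

The boundary map ∂_1: C_1 → C_0 is given by ∂[p,q] = [q] − [p]. For instance
  ∂[1,2] = [2] − [1].
The resulting 2×1 matrix has rank 1, and its Smith normal form has invariant factors (1).

Reading off H_k = ker ∂_k / im ∂_{k+1}:

  H_0: rank C_0 − rank ∂_1 = 2 − 1 = 1, and the invariant factors of ∂_1 are all 1, so H_0 ≅ Z.
  H_1: rank ker ∂_1 − rank ∂_2 = (1 − 1) − 0 = 0, and there is no ∂_2, so H_1 ≅ 0.

As a check, the Euler characteristic is 2 − 1 = 1, which agrees with 1 − 0 = 1.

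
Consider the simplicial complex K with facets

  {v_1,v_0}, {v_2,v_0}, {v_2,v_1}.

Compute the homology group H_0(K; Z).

H_0 = Z.

Fix the vertex order v_0 < v_1 < v_2 and write every simplex with vertices in increasing order. Then dim K = 1 and the simplices of K are:

  0-simplices (3): [v_0], [v_1], [v_2]
  1-simplices (3): [v_0,v_1], [v_0,v_2], [v_1,v_2]

giving chain groups C_0 ≅ Z^3, C_1 ≅ Z^3.

The boundary map ∂_1: C_1 → C_0 sends each edge [p,q] (with p < q) to q − p. For instance
  ∂[v_0,v_2] = [v_2] − [v_0].
The resulting 3×3 matrix has rank 2, and its Smith normal form has invariant factors (1,1).

Reading off H_k = ker ∂_k / im ∂_{k+1}:

  H_0: rank C_0 − rank ∂_1 = 3 − 2 = 1, and the invariant factors of ∂_1 are all 1, so H_0 = Z.

(K is a triangulation of the circle S^1.)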